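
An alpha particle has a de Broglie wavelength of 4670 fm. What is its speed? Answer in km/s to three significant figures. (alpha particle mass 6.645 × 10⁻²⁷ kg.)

p = h/λ = 6.626 × 10⁻³⁴ / 4.670 × 10⁻¹² = 1.419 × 10⁻²² kg·m/s.
v = p/m = 1.419 × 10⁻²² / 6.645 × 10⁻²⁷ = 2.14 × 10⁴ m/s = 21.4 km/s.

v = 21.4 km/s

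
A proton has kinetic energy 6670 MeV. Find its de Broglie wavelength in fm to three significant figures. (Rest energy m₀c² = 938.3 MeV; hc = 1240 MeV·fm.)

Total energy E = KE + m₀c² = 6670 + 938.3 = 7608.3 MeV.
(pc)² = E² − (m₀c²)² = (7608.3)² − (938.3)² = 5.701 × 10⁷ MeV², so pc = 7550 MeV.
λ = hc/(pc) = 1240 MeV·fm / 7550 MeV = 0.164 fm.

λ = 0.164 fm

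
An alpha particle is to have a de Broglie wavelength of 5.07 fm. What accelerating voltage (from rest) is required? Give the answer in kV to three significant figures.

p = h/λ = 6.626 × 10⁻³⁴ / 5.070 × 10⁻¹⁵ = 1.307 × 10⁻¹⁹ kg·m/s.
KE = p²/(2m) = 1.285 × 10⁻¹² J.
V = KE/2e = 1.285 × 10⁻¹² / (2 × 1.602 × 10⁻¹⁹) = 4010 kV.

V = 4010 kV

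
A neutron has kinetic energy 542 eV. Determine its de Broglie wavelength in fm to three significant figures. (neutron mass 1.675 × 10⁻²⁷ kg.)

λ = 1230 fm

KE = 542 eV = 8.683 × 10⁻¹⁷ J.
p = √(2mKE) = √(2 × 1.675 × 10⁻²⁷ × 8.683 × 10⁻¹⁷) = 5.393 × 10⁻²² kg·m/s.
λ = h/p = 6.626 × 10⁻³⁴ / 5.393 × 10⁻²² = 1.23 × 10⁻¹² m = 1230 fm.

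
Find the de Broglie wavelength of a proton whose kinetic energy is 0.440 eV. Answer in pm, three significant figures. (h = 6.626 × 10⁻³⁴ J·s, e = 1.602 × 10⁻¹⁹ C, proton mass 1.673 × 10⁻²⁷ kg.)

KE = 0.440 eV = 7.049 × 10⁻²⁰ J.
p = √(2mKE) = √(2 × 1.673 × 10⁻²⁷ × 7.049 × 10⁻²⁰) = 1.536 × 10⁻²³ kg·m/s.
λ = h/p = 6.626 × 10⁻³⁴ / 1.536 × 10⁻²³ = 4.31 × 10⁻¹¹ m = 43.1 pm.

λ = 43.1 pm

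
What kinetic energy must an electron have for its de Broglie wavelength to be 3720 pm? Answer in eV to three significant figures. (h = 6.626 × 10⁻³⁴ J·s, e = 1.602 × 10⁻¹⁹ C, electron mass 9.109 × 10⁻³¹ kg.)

KE = 0.109 eV

p = h/λ = 6.626 × 10⁻³⁴ / 3.720 × 10⁻⁹ = 1.781 × 10⁻²⁵ kg·m/s.
KE = p²/(2m) = (1.781 × 10⁻²⁵)² / (2 × 9.109 × 10⁻³¹) = 1.741 × 10⁻²⁰ J = 0.109 eV.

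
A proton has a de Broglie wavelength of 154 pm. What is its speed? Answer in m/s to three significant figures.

v = 2570 m/s

p = h/λ = 6.626 × 10⁻³⁴ / 1.540 × 10⁻¹⁰ = 4.303 × 10⁻²⁴ kg·m/s.
v = p/m = 4.303 × 10⁻²⁴ / 1.673 × 10⁻²⁷ = 2.57 × 10³ m/s = 2570 m/s.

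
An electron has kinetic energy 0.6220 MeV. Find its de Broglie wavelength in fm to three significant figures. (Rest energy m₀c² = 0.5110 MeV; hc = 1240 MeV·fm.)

Total energy E = KE + m₀c² = 0.6220 + 0.5110 = 1.1330 MeV.
(pc)² = E² − (m₀c²)² = (1.1330)² − (0.5110)² = 1.023 MeV², so pc = 1.011 MeV.
λ = hc/(pc) = 1240 MeV·fm / 1.011 MeV = 1230 fm.

λ = 1230 fm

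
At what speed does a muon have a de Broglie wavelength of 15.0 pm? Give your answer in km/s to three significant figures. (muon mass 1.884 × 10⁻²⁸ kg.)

v = 234 km/s

p = h/λ = 6.626 × 10⁻³⁴ / 1.500 × 10⁻¹¹ = 4.417 × 10⁻²³ kg·m/s.
v = p/m = 4.417 × 10⁻²³ / 1.884 × 10⁻²⁸ = 2.34 × 10⁵ m/s = 234 km/s.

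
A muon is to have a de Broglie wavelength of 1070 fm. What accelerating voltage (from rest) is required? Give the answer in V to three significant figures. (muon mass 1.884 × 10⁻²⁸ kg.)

V = 6350 V

p = h/λ = 6.626 × 10⁻³⁴ / 1.070 × 10⁻¹² = 6.193 × 10⁻²² kg·m/s.
KE = p²/(2m) = 1.018 × 10⁻¹⁵ J.
V = KE/e = 1.018 × 10⁻¹⁵ / (1.602 × 10⁻¹⁹) = 6350 V.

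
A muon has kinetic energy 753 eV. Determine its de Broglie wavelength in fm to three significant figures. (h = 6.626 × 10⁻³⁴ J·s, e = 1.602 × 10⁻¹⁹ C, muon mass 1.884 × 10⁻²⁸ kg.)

KE = 753 eV = 1.206 × 10⁻¹⁶ J.
p = √(2mKE) = √(2 × 1.884 × 10⁻²⁸ × 1.206 × 10⁻¹⁶) = 2.132 × 10⁻²² kg·m/s.
λ = h/p = 6.626 × 10⁻³⁴ / 2.132 × 10⁻²² = 3.11 × 10⁻¹² m = 3110 fm.

λ = 3110 fm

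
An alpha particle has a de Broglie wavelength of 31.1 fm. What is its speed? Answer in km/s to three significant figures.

v = 3210 km/s

p = h/λ = 6.626 × 10⁻³⁴ / 3.110 × 10⁻¹⁴ = 2.131 × 10⁻²⁰ kg·m/s.
v = p/m = 2.131 × 10⁻²⁰ / 6.645 × 10⁻²⁷ = 3.21 × 10⁶ m/s = 3210 km/s.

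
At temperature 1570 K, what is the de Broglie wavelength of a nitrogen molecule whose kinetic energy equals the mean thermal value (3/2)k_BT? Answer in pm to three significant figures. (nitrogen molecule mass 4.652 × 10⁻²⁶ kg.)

KE = (3/2)k_BT = 1.5 × 1.381 × 10⁻²³ × 1570 = 3.252 × 10⁻²⁰ J.
p = √(2mKE) = √(2 × 4.652 × 10⁻²⁶ × 3.252 × 10⁻²⁰) = 5.501 × 10⁻²³ kg·m/s.
λ = h/p = 1.20 × 10⁻¹¹ m = 12.0 pm.

λ = 12.0 pm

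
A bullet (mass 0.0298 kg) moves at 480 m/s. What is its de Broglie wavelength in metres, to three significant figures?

λ = 4.63 × 10⁻³⁵ m

p = mv = 0.0298 × 480 = 1.430 × 10¹ kg·m/s.
λ = h/p = 6.626 × 10⁻³⁴ / 1.430 × 10¹ = 4.63 × 10⁻³⁵ m.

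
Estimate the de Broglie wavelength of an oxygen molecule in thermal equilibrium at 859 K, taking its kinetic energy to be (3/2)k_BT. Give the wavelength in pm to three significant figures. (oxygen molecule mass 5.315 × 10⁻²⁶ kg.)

λ = 15.2 pm

KE = (3/2)k_BT = 1.5 × 1.381 × 10⁻²³ × 859 = 1.779 × 10⁻²⁰ J.
p = √(2mKE) = √(2 × 5.315 × 10⁻²⁶ × 1.779 × 10⁻²⁰) = 4.349 × 10⁻²³ kg·m/s.
λ = h/p = 1.52 × 10⁻¹¹ m = 15.2 pm.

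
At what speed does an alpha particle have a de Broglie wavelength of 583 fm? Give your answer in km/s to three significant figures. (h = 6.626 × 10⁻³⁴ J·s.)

v = 171 km/s

p = h/λ = 6.626 × 10⁻³⁴ / 5.830 × 10⁻¹³ = 1.137 × 10⁻²¹ kg·m/s.
v = p/m = 1.137 × 10⁻²¹ / 6.645 × 10⁻²⁷ = 1.71 × 10⁵ m/s = 171 km/s.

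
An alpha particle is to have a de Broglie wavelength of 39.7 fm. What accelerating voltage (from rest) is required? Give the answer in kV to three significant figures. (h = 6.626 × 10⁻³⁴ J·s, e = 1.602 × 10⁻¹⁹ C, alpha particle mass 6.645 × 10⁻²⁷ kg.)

p = h/λ = 6.626 × 10⁻³⁴ / 3.970 × 10⁻¹⁴ = 1.669 × 10⁻²⁰ kg·m/s.
KE = p²/(2m) = 2.096 × 10⁻¹⁴ J.
V = KE/2e = 2.096 × 10⁻¹⁴ / (2 × 1.602 × 10⁻¹⁹) = 65.4 kV.

V = 65.4 kV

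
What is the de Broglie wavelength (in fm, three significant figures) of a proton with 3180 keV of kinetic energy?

KE = 3180 keV = 5.094 × 10⁻¹³ J.
p = √(2mKE) = √(2 × 1.673 × 10⁻²⁷ × 5.094 × 10⁻¹³) = 4.129 × 10⁻²⁰ kg·m/s.
λ = h/p = 6.626 × 10⁻³⁴ / 4.129 × 10⁻²⁰ = 1.60 × 10⁻¹⁴ m = 16.0 fm.

λ = 16.0 fm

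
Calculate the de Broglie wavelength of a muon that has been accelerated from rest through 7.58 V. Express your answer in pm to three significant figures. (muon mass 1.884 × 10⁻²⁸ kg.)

KE = eV = 1.602 × 10⁻¹⁹ × 7.580 = 1.214 × 10⁻¹⁸ J.
p = √(2mKE) = √(2 × 1.884 × 10⁻²⁸ × 1.214 × 10⁻¹⁸) = 2.139 × 10⁻²³ kg·m/s.
λ = h/p = 6.626 × 10⁻³⁴ / 2.139 × 10⁻²³ = 3.10 × 10⁻¹¹ m = 31.0 pm.

λ = 31.0 pm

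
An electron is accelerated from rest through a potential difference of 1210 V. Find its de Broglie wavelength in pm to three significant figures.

KE = eV = 1.602 × 10⁻¹⁹ × 1210 = 1.938 × 10⁻¹⁶ J.
p = √(2mKE) = √(2 × 9.109 × 10⁻³¹ × 1.938 × 10⁻¹⁶) = 1.879 × 10⁻²³ kg·m/s.
λ = h/p = 6.626 × 10⁻³⁴ / 1.879 × 10⁻²³ = 3.53 × 10⁻¹¹ m = 35.3 pm.

λ = 35.3 pm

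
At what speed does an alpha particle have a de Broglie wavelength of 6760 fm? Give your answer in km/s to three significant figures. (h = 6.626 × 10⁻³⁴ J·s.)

p = h/λ = 6.626 × 10⁻³⁴ / 6.760 × 10⁻¹² = 9.802 × 10⁻²³ kg·m/s.
v = p/m = 9.802 × 10⁻²³ / 6.645 × 10⁻²⁷ = 1.48 × 10⁴ m/s = 14.8 km/s.

v = 14.8 km/s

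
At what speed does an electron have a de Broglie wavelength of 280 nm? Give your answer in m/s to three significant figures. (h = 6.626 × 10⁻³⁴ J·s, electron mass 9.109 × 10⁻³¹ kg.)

p = h/λ = 6.626 × 10⁻³⁴ / 2.800 × 10⁻⁷ = 2.366 × 10⁻²⁷ kg·m/s.
v = p/m = 2.366 × 10⁻²⁷ / 9.109 × 10⁻³¹ = 2.60 × 10³ m/s = 2600 m/s.

v = 2600 m/s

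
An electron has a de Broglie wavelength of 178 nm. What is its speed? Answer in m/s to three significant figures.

p = h/λ = 6.626 × 10⁻³⁴ / 1.780 × 10⁻⁷ = 3.722 × 10⁻²⁷ kg·m/s.
v = p/m = 3.722 × 10⁻²⁷ / 9.109 × 10⁻³¹ = 4.09 × 10³ m/s = 4090 m/s.

v = 4090 m/s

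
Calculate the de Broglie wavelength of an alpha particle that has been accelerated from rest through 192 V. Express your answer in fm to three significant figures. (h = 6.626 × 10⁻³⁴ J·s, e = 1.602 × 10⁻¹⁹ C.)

KE = 2eV = 2 × 1.602 × 10⁻¹⁹ × 192.0 = 6.152 × 10⁻¹⁷ J.
p = √(2mKE) = √(2 × 6.645 × 10⁻²⁷ × 6.152 × 10⁻¹⁷) = 9.042 × 10⁻²² kg·m/s.
λ = h/p = 6.626 × 10⁻³⁴ / 9.042 × 10⁻²² = 7.33 × 10⁻¹³ m = 733 fm.

λ = 733 fm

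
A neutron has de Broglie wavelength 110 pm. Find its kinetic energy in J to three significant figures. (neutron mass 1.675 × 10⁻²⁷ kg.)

KE = 1.08 × 10⁻²⁰ J

p = h/λ = 6.626 × 10⁻³⁴ / 1.100 × 10⁻¹⁰ = 6.024 × 10⁻²⁴ kg·m/s.
KE = p²/(2m) = (6.024 × 10⁻²⁴)² / (2 × 1.675 × 10⁻²⁷) = 1.083 × 10⁻²⁰ J = 1.08 × 10⁻²⁰ J.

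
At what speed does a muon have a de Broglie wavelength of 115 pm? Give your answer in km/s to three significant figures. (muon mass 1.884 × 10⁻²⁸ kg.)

v = 30.6 km/s

p = h/λ = 6.626 × 10⁻³⁴ / 1.150 × 10⁻¹⁰ = 5.762 × 10⁻²⁴ kg·m/s.
v = p/m = 5.762 × 10⁻²⁴ / 1.884 × 10⁻²⁸ = 3.06 × 10⁴ m/s = 30.6 km/s.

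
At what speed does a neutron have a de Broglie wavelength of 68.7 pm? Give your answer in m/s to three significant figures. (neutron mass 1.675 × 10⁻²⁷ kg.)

p = h/λ = 6.626 × 10⁻³⁴ / 6.870 × 10⁻¹¹ = 9.645 × 10⁻²⁴ kg·m/s.
v = p/m = 9.645 × 10⁻²⁴ / 1.675 × 10⁻²⁷ = 5.76 × 10³ m/s = 5760 m/s.

v = 5760 m/s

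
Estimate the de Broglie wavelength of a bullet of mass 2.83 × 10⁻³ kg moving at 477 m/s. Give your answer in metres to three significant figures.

λ = 4.91 × 10⁻³⁴ m

p = mv = 2.83 × 10⁻³ × 477 = 1.350 kg·m/s.
λ = h/p = 6.626 × 10⁻³⁴ / 1.350 = 4.91 × 10⁻³⁴ m.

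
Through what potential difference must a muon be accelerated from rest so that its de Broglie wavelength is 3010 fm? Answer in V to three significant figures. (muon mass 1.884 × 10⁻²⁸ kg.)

p = h/λ = 6.626 × 10⁻³⁴ / 3.010 × 10⁻¹² = 2.201 × 10⁻²² kg·m/s.
KE = p²/(2m) = 1.286 × 10⁻¹⁶ J.
V = KE/e = 1.286 × 10⁻¹⁶ / (1.602 × 10⁻¹⁹) = 803 V.

V = 803 V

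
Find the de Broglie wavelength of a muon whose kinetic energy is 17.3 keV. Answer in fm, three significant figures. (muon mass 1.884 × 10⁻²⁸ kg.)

KE = 17.3 keV = 2.771 × 10⁻¹⁵ J.
p = √(2mKE) = √(2 × 1.884 × 10⁻²⁸ × 2.771 × 10⁻¹⁵) = 1.022 × 10⁻²¹ kg·m/s.
λ = h/p = 6.626 × 10⁻³⁴ / 1.022 × 10⁻²¹ = 6.48 × 10⁻¹³ m = 648 fm.

λ = 648 fm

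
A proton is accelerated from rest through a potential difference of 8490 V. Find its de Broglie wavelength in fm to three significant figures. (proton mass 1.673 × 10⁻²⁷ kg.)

λ = 311 fm

KE = eV = 1.602 × 10⁻¹⁹ × 8490 = 1.360 × 10⁻¹⁵ J.
p = √(2mKE) = √(2 × 1.673 × 10⁻²⁷ × 1.360 × 10⁻¹⁵) = 2.133 × 10⁻²¹ kg·m/s.
λ = h/p = 6.626 × 10⁻³⁴ / 2.133 × 10⁻²¹ = 3.11 × 10⁻¹³ m = 311 fm.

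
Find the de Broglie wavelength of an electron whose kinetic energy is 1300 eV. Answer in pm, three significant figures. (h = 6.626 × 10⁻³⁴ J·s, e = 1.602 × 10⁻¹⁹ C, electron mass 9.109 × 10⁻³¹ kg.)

λ = 34.0 pm

KE = 1300 eV = 2.083 × 10⁻¹⁶ J.
p = √(2mKE) = √(2 × 9.109 × 10⁻³¹ × 2.083 × 10⁻¹⁶) = 1.948 × 10⁻²³ kg·m/s.
λ = h/p = 6.626 × 10⁻³⁴ / 1.948 × 10⁻²³ = 3.40 × 10⁻¹¹ m = 34.0 pm.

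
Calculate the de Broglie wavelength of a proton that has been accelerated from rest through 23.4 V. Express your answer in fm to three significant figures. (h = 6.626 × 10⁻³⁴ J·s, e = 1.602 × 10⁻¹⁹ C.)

KE = eV = 1.602 × 10⁻¹⁹ × 23.40 = 3.749 × 10⁻¹⁸ J.
p = √(2mKE) = √(2 × 1.673 × 10⁻²⁷ × 3.749 × 10⁻¹⁸) = 1.120 × 10⁻²² kg·m/s.
λ = h/p = 6.626 × 10⁻³⁴ / 1.120 × 10⁻²² = 5.92 × 10⁻¹² m = 5920 fm.

λ = 5920 fm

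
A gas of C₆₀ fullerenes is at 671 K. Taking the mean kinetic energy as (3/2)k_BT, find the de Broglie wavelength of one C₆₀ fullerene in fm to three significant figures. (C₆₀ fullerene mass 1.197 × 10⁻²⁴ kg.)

λ = 3630 fm

KE = (3/2)k_BT = 1.5 × 1.381 × 10⁻²³ × 671 = 1.390 × 10⁻²⁰ J.
p = √(2mKE) = √(2 × 1.197 × 10⁻²⁴ × 1.390 × 10⁻²⁰) = 1.824 × 10⁻²² kg·m/s.
λ = h/p = 3.63 × 10⁻¹² m = 3630 fm.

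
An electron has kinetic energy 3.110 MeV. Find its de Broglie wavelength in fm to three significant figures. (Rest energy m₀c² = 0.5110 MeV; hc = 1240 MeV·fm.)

Total energy E = KE + m₀c² = 3.110 + 0.5110 = 3.6210 MeV.
(pc)² = E² − (m₀c²)² = (3.6210)² − (0.5110)² = 12.85 MeV², so pc = 3.585 MeV.
λ = hc/(pc) = 1240 MeV·fm / 3.585 MeV = 346 fm.

λ = 346 fm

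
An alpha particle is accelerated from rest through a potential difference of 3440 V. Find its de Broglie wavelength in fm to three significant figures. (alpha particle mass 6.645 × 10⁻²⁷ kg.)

KE = 2eV = 2 × 1.602 × 10⁻¹⁹ × 3440 = 1.102 × 10⁻¹⁵ J.
p = √(2mKE) = √(2 × 6.645 × 10⁻²⁷ × 1.102 × 10⁻¹⁵) = 3.827 × 10⁻²¹ kg·m/s.
λ = h/p = 6.626 × 10⁻³⁴ / 3.827 × 10⁻²¹ = 1.73 × 10⁻¹³ m = 173 fm.

λ = 173 fm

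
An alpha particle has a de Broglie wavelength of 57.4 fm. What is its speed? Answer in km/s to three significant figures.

p = h/λ = 6.626 × 10⁻³⁴ / 5.740 × 10⁻¹⁴ = 1.154 × 10⁻²⁰ kg·m/s.
v = p/m = 1.154 × 10⁻²⁰ / 6.645 × 10⁻²⁷ = 1.74 × 10⁶ m/s = 1740 km/s.

v = 1740 km/s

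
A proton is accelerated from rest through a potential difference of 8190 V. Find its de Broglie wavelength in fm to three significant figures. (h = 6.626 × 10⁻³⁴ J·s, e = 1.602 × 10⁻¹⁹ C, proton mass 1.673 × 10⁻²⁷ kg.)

λ = 316 fm

KE = eV = 1.602 × 10⁻¹⁹ × 8190 = 1.312 × 10⁻¹⁵ J.
p = √(2mKE) = √(2 × 1.673 × 10⁻²⁷ × 1.312 × 10⁻¹⁵) = 2.095 × 10⁻²¹ kg·m/s.
λ = h/p = 6.626 × 10⁻³⁴ / 2.095 × 10⁻²¹ = 3.16 × 10⁻¹³ m = 316 fm.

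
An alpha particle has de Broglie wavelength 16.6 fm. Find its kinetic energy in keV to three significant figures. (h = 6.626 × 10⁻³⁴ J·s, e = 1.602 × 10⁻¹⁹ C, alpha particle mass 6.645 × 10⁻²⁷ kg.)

KE = 748 keV

p = h/λ = 6.626 × 10⁻³⁴ / 1.660 × 10⁻¹⁴ = 3.992 × 10⁻²⁰ kg·m/s.
KE = p²/(2m) = (3.992 × 10⁻²⁰)² / (2 × 6.645 × 10⁻²⁷) = 1.199 × 10⁻¹³ J = 748 keV.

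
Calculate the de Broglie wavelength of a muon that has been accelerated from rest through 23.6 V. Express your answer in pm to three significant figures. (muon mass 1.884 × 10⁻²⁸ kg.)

KE = eV = 1.602 × 10⁻¹⁹ × 23.60 = 3.781 × 10⁻¹⁸ J.
p = √(2mKE) = √(2 × 1.884 × 10⁻²⁸ × 3.781 × 10⁻¹⁸) = 3.774 × 10⁻²³ kg·m/s.
λ = h/p = 6.626 × 10⁻³⁴ / 3.774 × 10⁻²³ = 1.76 × 10⁻¹¹ m = 17.6 pm.

λ = 17.6 pm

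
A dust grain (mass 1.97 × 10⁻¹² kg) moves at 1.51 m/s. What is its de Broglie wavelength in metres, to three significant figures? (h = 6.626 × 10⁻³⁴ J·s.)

p = mv = 1.97 × 10⁻¹² × 1.51 = 2.975 × 10⁻¹² kg·m/s.
λ = h/p = 6.626 × 10⁻³⁴ / 2.975 × 10⁻¹² = 2.23 × 10⁻²² m.

λ = 2.23 × 10⁻²² m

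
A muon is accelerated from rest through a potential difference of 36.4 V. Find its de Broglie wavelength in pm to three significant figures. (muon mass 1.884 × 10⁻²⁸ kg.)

λ = 14.1 pm

KE = eV = 1.602 × 10⁻¹⁹ × 36.40 = 5.831 × 10⁻¹⁸ J.
p = √(2mKE) = √(2 × 1.884 × 10⁻²⁸ × 5.831 × 10⁻¹⁸) = 4.687 × 10⁻²³ kg·m/s.
λ = h/p = 6.626 × 10⁻³⁴ / 4.687 × 10⁻²³ = 1.41 × 10⁻¹¹ m = 14.1 pm.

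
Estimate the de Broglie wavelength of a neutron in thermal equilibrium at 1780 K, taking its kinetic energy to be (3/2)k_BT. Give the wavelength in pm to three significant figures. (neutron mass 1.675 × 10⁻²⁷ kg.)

λ = 59.6 pm

KE = (3/2)k_BT = 1.5 × 1.381 × 10⁻²³ × 1780 = 3.687 × 10⁻²⁰ J.
p = √(2mKE) = √(2 × 1.675 × 10⁻²⁷ × 3.687 × 10⁻²⁰) = 1.111 × 10⁻²³ kg·m/s.
λ = h/p = 5.96 × 10⁻¹¹ m = 59.6 pm.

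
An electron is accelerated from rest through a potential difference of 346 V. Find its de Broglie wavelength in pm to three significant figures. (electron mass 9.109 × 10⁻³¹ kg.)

KE = eV = 1.602 × 10⁻¹⁹ × 346.0 = 5.543 × 10⁻¹⁷ J.
p = √(2mKE) = √(2 × 9.109 × 10⁻³¹ × 5.543 × 10⁻¹⁷) = 1.005 × 10⁻²³ kg·m/s.
λ = h/p = 6.626 × 10⁻³⁴ / 1.005 × 10⁻²³ = 6.59 × 10⁻¹¹ m = 65.9 pm.

λ = 65.9 pm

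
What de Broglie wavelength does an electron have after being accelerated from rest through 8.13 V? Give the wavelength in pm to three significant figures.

λ = 430 pm

KE = eV = 1.602 × 10⁻¹⁹ × 8.130 = 1.302 × 10⁻¹⁸ J.
p = √(2mKE) = √(2 × 9.109 × 10⁻³¹ × 1.302 × 10⁻¹⁸) = 1.540 × 10⁻²⁴ kg·m/s.
λ = h/p = 6.626 × 10⁻³⁴ / 1.540 × 10⁻²⁴ = 4.30 × 10⁻¹⁰ m = 430 pm.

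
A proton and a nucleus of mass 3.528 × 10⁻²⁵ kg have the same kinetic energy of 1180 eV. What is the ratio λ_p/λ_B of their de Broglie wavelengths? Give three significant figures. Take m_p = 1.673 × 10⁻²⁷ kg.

λ_p/λ_B = 14.5

At fixed KE, p = √(2mKE) so λ = h/p ∝ 1/√m.
λ_p/λ_B = √(m_B/m_p) = √(3.528 × 10⁻²⁵/1.673 × 10⁻²⁷) = √(210.9) = 14.5.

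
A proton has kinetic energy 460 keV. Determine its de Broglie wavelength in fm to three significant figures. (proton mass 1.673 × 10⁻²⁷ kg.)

KE = 460 keV = 7.369 × 10⁻¹⁴ J.
p = √(2mKE) = √(2 × 1.673 × 10⁻²⁷ × 7.369 × 10⁻¹⁴) = 1.570 × 10⁻²⁰ kg·m/s.
λ = h/p = 6.626 × 10⁻³⁴ / 1.570 × 10⁻²⁰ = 4.22 × 10⁻¹⁴ m = 42.2 fm.

λ = 42.2 fm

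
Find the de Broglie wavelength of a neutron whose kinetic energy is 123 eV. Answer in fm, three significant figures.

λ = 2580 fm

KE = 123 eV = 1.970 × 10⁻¹⁷ J.
p = √(2mKE) = √(2 × 1.675 × 10⁻²⁷ × 1.970 × 10⁻¹⁷) = 2.569 × 10⁻²² kg·m/s.
λ = h/p = 6.626 × 10⁻³⁴ / 2.569 × 10⁻²² = 2.58 × 10⁻¹² m = 2580 fm.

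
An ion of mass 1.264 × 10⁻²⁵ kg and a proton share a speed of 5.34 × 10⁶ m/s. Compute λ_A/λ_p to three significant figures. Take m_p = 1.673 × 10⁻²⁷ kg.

At fixed v, p = mv so λ = h/(mv) ∝ 1/m.
λ_A/λ_p = m_p/m_A = 1.673 × 10⁻²⁷/1.264 × 10⁻²⁵ = 0.0132.

λ_A/λ_p = 0.0132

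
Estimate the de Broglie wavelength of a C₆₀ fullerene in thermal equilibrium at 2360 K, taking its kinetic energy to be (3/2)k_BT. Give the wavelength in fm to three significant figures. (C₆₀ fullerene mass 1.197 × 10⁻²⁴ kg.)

λ = 1940 fm

KE = (3/2)k_BT = 1.5 × 1.381 × 10⁻²³ × 2360 = 4.889 × 10⁻²⁰ J.
p = √(2mKE) = √(2 × 1.197 × 10⁻²⁴ × 4.889 × 10⁻²⁰) = 3.421 × 10⁻²² kg·m/s.
λ = h/p = 1.94 × 10⁻¹² m = 1940 fm.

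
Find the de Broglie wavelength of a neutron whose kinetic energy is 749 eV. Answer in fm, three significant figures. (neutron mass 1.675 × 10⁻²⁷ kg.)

KE = 749 eV = 1.200 × 10⁻¹⁶ J.
p = √(2mKE) = √(2 × 1.675 × 10⁻²⁷ × 1.200 × 10⁻¹⁶) = 6.340 × 10⁻²² kg·m/s.
λ = h/p = 6.626 × 10⁻³⁴ / 6.340 × 10⁻²² = 1.05 × 10⁻¹² m = 1050 fm.

λ = 1050 fm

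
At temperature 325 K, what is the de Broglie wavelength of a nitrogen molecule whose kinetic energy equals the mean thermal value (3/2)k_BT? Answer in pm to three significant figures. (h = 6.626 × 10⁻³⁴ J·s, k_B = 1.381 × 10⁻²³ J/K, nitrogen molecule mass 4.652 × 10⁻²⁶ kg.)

KE = (3/2)k_BT = 1.5 × 1.381 × 10⁻²³ × 325 = 6.732 × 10⁻²¹ J.
p = √(2mKE) = √(2 × 4.652 × 10⁻²⁶ × 6.732 × 10⁻²¹) = 2.503 × 10⁻²³ kg·m/s.
λ = h/p = 2.65 × 10⁻¹¹ m = 26.5 pm.

λ = 26.5 pm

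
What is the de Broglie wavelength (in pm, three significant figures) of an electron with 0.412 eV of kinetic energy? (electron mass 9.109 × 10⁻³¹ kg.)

λ = 1910 pm

KE = 0.412 eV = 6.600 × 10⁻²⁰ J.
p = √(2mKE) = √(2 × 9.109 × 10⁻³¹ × 6.600 × 10⁻²⁰) = 3.468 × 10⁻²⁵ kg·m/s.
λ = h/p = 6.626 × 10⁻³⁴ / 3.468 × 10⁻²⁵ = 1.91 × 10⁻⁹ m = 1910 pm.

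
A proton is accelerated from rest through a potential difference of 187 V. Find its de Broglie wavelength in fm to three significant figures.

λ = 2090 fm

KE = eV = 1.602 × 10⁻¹⁹ × 187.0 = 2.996 × 10⁻¹⁷ J.
p = √(2mKE) = √(2 × 1.673 × 10⁻²⁷ × 2.996 × 10⁻¹⁷) = 3.166 × 10⁻²² kg·m/s.
λ = h/p = 6.626 × 10⁻³⁴ / 3.166 × 10⁻²² = 2.09 × 10⁻¹² m = 2090 fm.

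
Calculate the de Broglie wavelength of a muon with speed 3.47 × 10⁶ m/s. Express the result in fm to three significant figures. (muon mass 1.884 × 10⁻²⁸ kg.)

p = mv = 1.884 × 10⁻²⁸ × 3.47 × 10⁶ = 6.537 × 10⁻²² kg·m/s.
λ = h/p = 6.626 × 10⁻³⁴ / 6.537 × 10⁻²² = 1.01 × 10⁻¹² m = 1010 fm.

λ = 1010 fm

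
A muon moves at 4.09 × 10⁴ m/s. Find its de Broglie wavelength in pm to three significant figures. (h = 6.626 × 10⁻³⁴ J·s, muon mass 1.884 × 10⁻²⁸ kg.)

λ = 86.0 pm

p = mv = 1.884 × 10⁻²⁸ × 4.09 × 10⁴ = 7.706 × 10⁻²⁴ kg·m/s.
λ = h/p = 6.626 × 10⁻³⁴ / 7.706 × 10⁻²⁴ = 8.60 × 10⁻¹¹ m = 86.0 pm.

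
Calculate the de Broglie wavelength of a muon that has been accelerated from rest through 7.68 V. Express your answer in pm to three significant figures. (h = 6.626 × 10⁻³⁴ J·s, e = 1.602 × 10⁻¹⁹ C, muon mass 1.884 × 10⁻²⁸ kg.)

λ = 30.8 pm

KE = eV = 1.602 × 10⁻¹⁹ × 7.680 = 1.230 × 10⁻¹⁸ J.
p = √(2mKE) = √(2 × 1.884 × 10⁻²⁸ × 1.230 × 10⁻¹⁸) = 2.153 × 10⁻²³ kg·m/s.
λ = h/p = 6.626 × 10⁻³⁴ / 2.153 × 10⁻²³ = 3.08 × 10⁻¹¹ m = 30.8 pm.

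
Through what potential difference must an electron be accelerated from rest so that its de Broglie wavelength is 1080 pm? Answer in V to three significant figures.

p = h/λ = 6.626 × 10⁻³⁴ / 1.080 × 10⁻⁹ = 6.135 × 10⁻²⁵ kg·m/s.
KE = p²/(2m) = 2.066 × 10⁻¹⁹ J.
V = KE/e = 2.066 × 10⁻¹⁹ / (1.602 × 10⁻¹⁹) = 1.29 V.

V = 1.29 V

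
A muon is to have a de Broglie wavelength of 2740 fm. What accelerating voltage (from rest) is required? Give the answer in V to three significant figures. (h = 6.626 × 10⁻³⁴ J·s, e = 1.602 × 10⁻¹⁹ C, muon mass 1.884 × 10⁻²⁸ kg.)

V = 969 V

p = h/λ = 6.626 × 10⁻³⁴ / 2.740 × 10⁻¹² = 2.418 × 10⁻²² kg·m/s.
KE = p²/(2m) = 1.552 × 10⁻¹⁶ J.
V = KE/e = 1.552 × 10⁻¹⁶ / (1.602 × 10⁻¹⁹) = 969 V.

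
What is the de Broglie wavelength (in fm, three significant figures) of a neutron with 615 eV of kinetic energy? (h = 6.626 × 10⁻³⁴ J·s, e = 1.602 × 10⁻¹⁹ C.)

λ = 1150 fm

KE = 615 eV = 9.852 × 10⁻¹⁷ J.
p = √(2mKE) = √(2 × 1.675 × 10⁻²⁷ × 9.852 × 10⁻¹⁷) = 5.745 × 10⁻²² kg·m/s.
λ = h/p = 6.626 × 10⁻³⁴ / 5.745 × 10⁻²² = 1.15 × 10⁻¹² m = 1150 fm.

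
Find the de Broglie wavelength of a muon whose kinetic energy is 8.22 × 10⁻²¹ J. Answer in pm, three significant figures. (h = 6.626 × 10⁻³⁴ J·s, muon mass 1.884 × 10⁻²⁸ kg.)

p = √(2mKE) = √(2 × 1.884 × 10⁻²⁸ × 8.220 × 10⁻²¹) = 1.760 × 10⁻²⁴ kg·m/s.
λ = h/p = 6.626 × 10⁻³⁴ / 1.760 × 10⁻²⁴ = 3.76 × 10⁻¹⁰ m = 376 pm.

λ = 376 pm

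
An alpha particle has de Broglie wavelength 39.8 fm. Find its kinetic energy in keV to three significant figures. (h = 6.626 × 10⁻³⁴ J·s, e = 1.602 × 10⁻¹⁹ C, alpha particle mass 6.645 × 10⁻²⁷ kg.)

KE = 130 keV

p = h/λ = 6.626 × 10⁻³⁴ / 3.980 × 10⁻¹⁴ = 1.665 × 10⁻²⁰ kg·m/s.
KE = p²/(2m) = (1.665 × 10⁻²⁰)² / (2 × 6.645 × 10⁻²⁷) = 2.086 × 10⁻¹⁴ J = 130 keV.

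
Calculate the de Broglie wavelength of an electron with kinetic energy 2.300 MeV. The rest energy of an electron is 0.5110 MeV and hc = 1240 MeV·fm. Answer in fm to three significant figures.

λ = 449 fm

Total energy E = KE + m₀c² = 2.300 + 0.5110 = 2.8110 MeV.
(pc)² = E² − (m₀c²)² = (2.8110)² − (0.5110)² = 7.641 MeV², so pc = 2.764 MeV.
λ = hc/(pc) = 1240 MeV·fm / 2.764 MeV = 449 fm.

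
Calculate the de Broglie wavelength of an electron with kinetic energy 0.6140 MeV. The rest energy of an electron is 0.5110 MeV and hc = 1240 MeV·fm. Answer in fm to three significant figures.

Total energy E = KE + m₀c² = 0.6140 + 0.5110 = 1.1250 MeV.
(pc)² = E² − (m₀c²)² = (1.1250)² − (0.5110)² = 1.005 MeV², so pc = 1.002 MeV.
λ = hc/(pc) = 1240 MeV·fm / 1.002 MeV = 1240 fm.

λ = 1240 fm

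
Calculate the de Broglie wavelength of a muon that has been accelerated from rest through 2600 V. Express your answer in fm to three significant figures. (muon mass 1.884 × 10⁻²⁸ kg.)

KE = eV = 1.602 × 10⁻¹⁹ × 2600 = 4.165 × 10⁻¹⁶ J.
p = √(2mKE) = √(2 × 1.884 × 10⁻²⁸ × 4.165 × 10⁻¹⁶) = 3.962 × 10⁻²² kg·m/s.
λ = h/p = 6.626 × 10⁻³⁴ / 3.962 × 10⁻²² = 1.67 × 10⁻¹² m = 1670 fm.

λ = 1670 fm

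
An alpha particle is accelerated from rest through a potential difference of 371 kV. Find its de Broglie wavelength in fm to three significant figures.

KE = 2eV = 2 × 1.602 × 10⁻¹⁹ × 3.710 × 10⁵ = 1.189 × 10⁻¹³ J.
p = √(2mKE) = √(2 × 6.645 × 10⁻²⁷ × 1.189 × 10⁻¹³) = 3.975 × 10⁻²⁰ kg·m/s.
λ = h/p = 6.626 × 10⁻³⁴ / 3.975 × 10⁻²⁰ = 1.67 × 10⁻¹⁴ m = 16.7 fm.

λ = 16.7 fm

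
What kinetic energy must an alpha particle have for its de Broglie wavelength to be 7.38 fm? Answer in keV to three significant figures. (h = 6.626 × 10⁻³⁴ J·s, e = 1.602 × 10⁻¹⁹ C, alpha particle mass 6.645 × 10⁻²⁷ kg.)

KE = 3790 keV

p = h/λ = 6.626 × 10⁻³⁴ / 7.380 × 10⁻¹⁵ = 8.978 × 10⁻²⁰ kg·m/s.
KE = p²/(2m) = (8.978 × 10⁻²⁰)² / (2 × 6.645 × 10⁻²⁷) = 6.065 × 10⁻¹³ J = 3790 keV.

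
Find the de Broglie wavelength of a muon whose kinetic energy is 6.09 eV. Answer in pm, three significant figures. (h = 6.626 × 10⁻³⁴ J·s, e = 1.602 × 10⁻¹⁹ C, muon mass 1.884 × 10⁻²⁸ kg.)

λ = 34.6 pm

KE = 6.09 eV = 9.756 × 10⁻¹⁹ J.
p = √(2mKE) = √(2 × 1.884 × 10⁻²⁸ × 9.756 × 10⁻¹⁹) = 1.917 × 10⁻²³ kg·m/s.
λ = h/p = 6.626 × 10⁻³⁴ / 1.917 × 10⁻²³ = 3.46 × 10⁻¹¹ m = 34.6 pm.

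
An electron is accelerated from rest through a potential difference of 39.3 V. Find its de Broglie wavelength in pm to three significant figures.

KE = eV = 1.602 × 10⁻¹⁹ × 39.30 = 6.296 × 10⁻¹⁸ J.
p = √(2mKE) = √(2 × 9.109 × 10⁻³¹ × 6.296 × 10⁻¹⁸) = 3.387 × 10⁻²⁴ kg·m/s.
λ = h/p = 6.626 × 10⁻³⁴ / 3.387 × 10⁻²⁴ = 1.96 × 10⁻¹⁰ m = 196 pm.

λ = 196 pm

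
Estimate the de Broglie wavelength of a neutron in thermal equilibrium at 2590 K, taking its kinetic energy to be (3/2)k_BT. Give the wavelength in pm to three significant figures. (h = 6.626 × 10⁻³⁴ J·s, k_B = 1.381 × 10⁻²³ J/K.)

KE = (3/2)k_BT = 1.5 × 1.381 × 10⁻²³ × 2590 = 5.365 × 10⁻²⁰ J.
p = √(2mKE) = √(2 × 1.675 × 10⁻²⁷ × 5.365 × 10⁻²⁰) = 1.341 × 10⁻²³ kg·m/s.
λ = h/p = 4.94 × 10⁻¹¹ m = 49.4 pm.

λ = 49.4 pm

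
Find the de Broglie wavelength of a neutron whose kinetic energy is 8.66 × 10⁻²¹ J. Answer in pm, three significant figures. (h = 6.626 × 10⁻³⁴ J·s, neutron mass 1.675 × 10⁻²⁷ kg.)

λ = 123 pm

p = √(2mKE) = √(2 × 1.675 × 10⁻²⁷ × 8.660 × 10⁻²¹) = 5.386 × 10⁻²⁴ kg·m/s.
λ = h/p = 6.626 × 10⁻³⁴ / 5.386 × 10⁻²⁴ = 1.23 × 10⁻¹⁰ m = 123 pm.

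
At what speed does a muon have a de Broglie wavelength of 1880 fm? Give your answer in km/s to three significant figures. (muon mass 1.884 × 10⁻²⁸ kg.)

v = 1870 km/s

p = h/λ = 6.626 × 10⁻³⁴ / 1.880 × 10⁻¹² = 3.524 × 10⁻²² kg·m/s.
v = p/m = 3.524 × 10⁻²² / 1.884 × 10⁻²⁸ = 1.87 × 10⁶ m/s = 1870 km/s.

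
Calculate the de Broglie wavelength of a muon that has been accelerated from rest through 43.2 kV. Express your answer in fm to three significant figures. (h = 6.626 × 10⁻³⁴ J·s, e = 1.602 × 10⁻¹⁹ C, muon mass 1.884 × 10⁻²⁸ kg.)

λ = 410 fm

KE = eV = 1.602 × 10⁻¹⁹ × 4.320 × 10⁴ = 6.921 × 10⁻¹⁵ J.
p = √(2mKE) = √(2 × 1.884 × 10⁻²⁸ × 6.921 × 10⁻¹⁵) = 1.615 × 10⁻²¹ kg·m/s.
λ = h/p = 6.626 × 10⁻³⁴ / 1.615 × 10⁻²¹ = 4.10 × 10⁻¹³ m = 410 fm.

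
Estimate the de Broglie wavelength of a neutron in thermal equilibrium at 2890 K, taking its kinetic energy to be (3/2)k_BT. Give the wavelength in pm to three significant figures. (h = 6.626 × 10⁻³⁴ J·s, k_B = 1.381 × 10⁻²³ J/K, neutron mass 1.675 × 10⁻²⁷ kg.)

KE = (3/2)k_BT = 1.5 × 1.381 × 10⁻²³ × 2890 = 5.987 × 10⁻²⁰ J.
p = √(2mKE) = √(2 × 1.675 × 10⁻²⁷ × 5.987 × 10⁻²⁰) = 1.416 × 10⁻²³ kg·m/s.
λ = h/p = 4.68 × 10⁻¹¹ m = 46.8 pm.

λ = 46.8 pm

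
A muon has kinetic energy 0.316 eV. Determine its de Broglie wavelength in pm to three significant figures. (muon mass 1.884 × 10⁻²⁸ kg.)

λ = 152 pm

KE = 0.316 eV = 5.062 × 10⁻²⁰ J.
p = √(2mKE) = √(2 × 1.884 × 10⁻²⁸ × 5.062 × 10⁻²⁰) = 4.367 × 10⁻²⁴ kg·m/s.
λ = h/p = 6.626 × 10⁻³⁴ / 4.367 × 10⁻²⁴ = 1.52 × 10⁻¹⁰ m = 152 pm.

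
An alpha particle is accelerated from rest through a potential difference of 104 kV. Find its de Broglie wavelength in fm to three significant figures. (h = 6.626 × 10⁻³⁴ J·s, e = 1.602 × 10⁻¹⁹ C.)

KE = 2eV = 2 × 1.602 × 10⁻¹⁹ × 1.040 × 10⁵ = 3.332 × 10⁻¹⁴ J.
p = √(2mKE) = √(2 × 6.645 × 10⁻²⁷ × 3.332 × 10⁻¹⁴) = 2.104 × 10⁻²⁰ kg·m/s.
λ = h/p = 6.626 × 10⁻³⁴ / 2.104 × 10⁻²⁰ = 3.15 × 10⁻¹⁴ m = 31.5 fm.

λ = 31.5 fm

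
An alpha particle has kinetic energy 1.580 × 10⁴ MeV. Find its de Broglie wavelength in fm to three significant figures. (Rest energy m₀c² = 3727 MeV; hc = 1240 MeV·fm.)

Total energy E = KE + m₀c² = 1.580 × 10⁴ + 3727 = 19527 MeV.
(pc)² = E² − (m₀c²)² = (19527)² − (3727)² = 3.674 × 10⁸ MeV², so pc = 1.917 × 10⁴ MeV.
λ = hc/(pc) = 1240 MeV·fm / 1.917 × 10⁴ MeV = 0.0647 fm.

λ = 0.0647 fm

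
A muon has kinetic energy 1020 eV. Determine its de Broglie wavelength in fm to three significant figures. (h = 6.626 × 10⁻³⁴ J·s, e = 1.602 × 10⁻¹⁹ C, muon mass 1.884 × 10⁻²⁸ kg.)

λ = 2670 fm

KE = 1020 eV = 1.634 × 10⁻¹⁶ J.
p = √(2mKE) = √(2 × 1.884 × 10⁻²⁸ × 1.634 × 10⁻¹⁶) = 2.481 × 10⁻²² kg·m/s.
λ = h/p = 6.626 × 10⁻³⁴ / 2.481 × 10⁻²² = 2.67 × 10⁻¹² m = 2670 fm.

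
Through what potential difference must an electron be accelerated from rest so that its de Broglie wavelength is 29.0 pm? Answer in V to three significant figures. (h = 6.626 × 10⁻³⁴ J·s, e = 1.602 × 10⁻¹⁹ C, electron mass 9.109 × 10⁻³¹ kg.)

V = 1790 V

p = h/λ = 6.626 × 10⁻³⁴ / 2.900 × 10⁻¹¹ = 2.285 × 10⁻²³ kg·m/s.
KE = p²/(2m) = 2.866 × 10⁻¹⁶ J.
V = KE/e = 2.866 × 10⁻¹⁶ / (1.602 × 10⁻¹⁹) = 1790 V.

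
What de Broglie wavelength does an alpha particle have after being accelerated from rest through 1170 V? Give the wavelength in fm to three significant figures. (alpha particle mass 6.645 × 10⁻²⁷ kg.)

KE = 2eV = 2 × 1.602 × 10⁻¹⁹ × 1170 = 3.749 × 10⁻¹⁶ J.
p = √(2mKE) = √(2 × 6.645 × 10⁻²⁷ × 3.749 × 10⁻¹⁶) = 2.232 × 10⁻²¹ kg·m/s.
λ = h/p = 6.626 × 10⁻³⁴ / 2.232 × 10⁻²¹ = 2.97 × 10⁻¹³ m = 297 fm.

λ = 297 fm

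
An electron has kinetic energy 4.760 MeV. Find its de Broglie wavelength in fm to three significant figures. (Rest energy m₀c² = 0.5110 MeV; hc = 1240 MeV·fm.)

λ = 236 fm

Total energy E = KE + m₀c² = 4.760 + 0.5110 = 5.2710 MeV.
(pc)² = E² − (m₀c²)² = (5.2710)² − (0.5110)² = 27.52 MeV², so pc = 5.246 MeV.
λ = hc/(pc) = 1240 MeV·fm / 5.246 MeV = 236 fm.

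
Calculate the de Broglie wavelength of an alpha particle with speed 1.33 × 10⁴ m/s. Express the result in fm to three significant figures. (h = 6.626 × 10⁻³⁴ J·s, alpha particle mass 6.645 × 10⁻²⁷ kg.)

p = mv = 6.645 × 10⁻²⁷ × 1.33 × 10⁴ = 8.838 × 10⁻²³ kg·m/s.
λ = h/p = 6.626 × 10⁻³⁴ / 8.838 × 10⁻²³ = 7.50 × 10⁻¹² m = 7500 fm.

λ = 7500 fm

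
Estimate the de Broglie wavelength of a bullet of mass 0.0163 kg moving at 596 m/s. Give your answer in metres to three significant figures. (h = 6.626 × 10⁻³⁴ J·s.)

λ = 6.82 × 10⁻³⁵ m

p = mv = 0.0163 × 596 = 9.715 kg·m/s.
λ = h/p = 6.626 × 10⁻³⁴ / 9.715 = 6.82 × 10⁻³⁵ m.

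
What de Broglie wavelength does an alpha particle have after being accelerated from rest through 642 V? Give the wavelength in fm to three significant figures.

λ = 401 fm

KE = 2eV = 2 × 1.602 × 10⁻¹⁹ × 642.0 = 2.057 × 10⁻¹⁶ J.
p = √(2mKE) = √(2 × 6.645 × 10⁻²⁷ × 2.057 × 10⁻¹⁶) = 1.653 × 10⁻²¹ kg·m/s.
λ = h/p = 6.626 × 10⁻³⁴ / 1.653 × 10⁻²¹ = 4.01 × 10⁻¹³ m = 401 fm.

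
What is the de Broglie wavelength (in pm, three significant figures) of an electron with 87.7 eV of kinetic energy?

λ = 131 pm

KE = 87.7 eV = 1.405 × 10⁻¹⁷ J.
p = √(2mKE) = √(2 × 9.109 × 10⁻³¹ × 1.405 × 10⁻¹⁷) = 5.059 × 10⁻²⁴ kg·m/s.
λ = h/p = 6.626 × 10⁻³⁴ / 5.059 × 10⁻²⁴ = 1.31 × 10⁻¹⁰ m = 131 pm.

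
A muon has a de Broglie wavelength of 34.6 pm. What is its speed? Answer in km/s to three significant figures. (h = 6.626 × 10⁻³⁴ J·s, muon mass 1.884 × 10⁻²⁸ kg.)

p = h/λ = 6.626 × 10⁻³⁴ / 3.460 × 10⁻¹¹ = 1.915 × 10⁻²³ kg·m/s.
v = p/m = 1.915 × 10⁻²³ / 1.884 × 10⁻²⁸ = 1.02 × 10⁵ m/s = 102 km/s.

v = 102 km/s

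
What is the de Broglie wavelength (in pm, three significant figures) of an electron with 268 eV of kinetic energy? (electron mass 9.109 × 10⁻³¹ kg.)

KE = 268 eV = 4.293 × 10⁻¹⁷ J.
p = √(2mKE) = √(2 × 9.109 × 10⁻³¹ × 4.293 × 10⁻¹⁷) = 8.844 × 10⁻²⁴ kg·m/s.
λ = h/p = 6.626 × 10⁻³⁴ / 8.844 × 10⁻²⁴ = 7.49 × 10⁻¹¹ m = 74.9 pm.

λ = 74.9 pm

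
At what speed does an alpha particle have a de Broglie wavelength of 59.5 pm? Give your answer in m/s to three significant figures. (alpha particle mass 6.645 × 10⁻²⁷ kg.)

v = 1680 m/s

p = h/λ = 6.626 × 10⁻³⁴ / 5.950 × 10⁻¹¹ = 1.114 × 10⁻²³ kg·m/s.
v = p/m = 1.114 × 10⁻²³ / 6.645 × 10⁻²⁷ = 1.68 × 10³ m/s = 1680 m/s.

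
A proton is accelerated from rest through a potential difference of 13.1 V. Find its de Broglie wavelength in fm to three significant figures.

λ = 7910 fm

KE = eV = 1.602 × 10⁻¹⁹ × 13.10 = 2.099 × 10⁻¹⁸ J.
p = √(2mKE) = √(2 × 1.673 × 10⁻²⁷ × 2.099 × 10⁻¹⁸) = 8.380 × 10⁻²³ kg·m/s.
λ = h/p = 6.626 × 10⁻³⁴ / 8.380 × 10⁻²³ = 7.91 × 10⁻¹² m = 7910 fm.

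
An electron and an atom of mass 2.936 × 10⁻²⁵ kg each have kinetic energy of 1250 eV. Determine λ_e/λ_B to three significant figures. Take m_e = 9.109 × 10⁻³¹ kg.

At fixed KE, p = √(2mKE) so λ = h/p ∝ 1/√m.
λ_e/λ_B = √(m_B/m_e) = √(2.936 × 10⁻²⁵/9.109 × 10⁻³¹) = √(3.223 × 10⁵) = 568.

λ_e/λ_B = 568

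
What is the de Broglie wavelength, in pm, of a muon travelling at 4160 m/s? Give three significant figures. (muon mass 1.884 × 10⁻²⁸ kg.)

p = mv = 1.884 × 10⁻²⁸ × 4160 = 7.837 × 10⁻²⁵ kg·m/s.
λ = h/p = 6.626 × 10⁻³⁴ / 7.837 × 10⁻²⁵ = 8.45 × 10⁻¹⁰ m = 845 pm.

λ = 845 pm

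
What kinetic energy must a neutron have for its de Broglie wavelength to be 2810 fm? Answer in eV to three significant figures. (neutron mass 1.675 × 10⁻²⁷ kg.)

p = h/λ = 6.626 × 10⁻³⁴ / 2.810 × 10⁻¹² = 2.358 × 10⁻²² kg·m/s.
KE = p²/(2m) = (2.358 × 10⁻²²)² / (2 × 1.675 × 10⁻²⁷) = 1.660 × 10⁻¹⁷ J = 104 eV.

KE = 104 eV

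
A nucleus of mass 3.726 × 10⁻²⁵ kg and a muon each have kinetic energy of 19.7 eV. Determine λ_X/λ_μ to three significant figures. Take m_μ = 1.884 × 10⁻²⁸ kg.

At fixed KE, p = √(2mKE) so λ = h/p ∝ 1/√m.
λ_X/λ_μ = √(m_μ/m_X) = √(1.884 × 10⁻²⁸/3.726 × 10⁻²⁵) = √(5.056 × 10⁻⁴) = 0.0225.

λ_X/λ_μ = 0.0225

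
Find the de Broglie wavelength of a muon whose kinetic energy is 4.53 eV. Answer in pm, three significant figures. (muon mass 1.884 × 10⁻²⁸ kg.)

λ = 40.1 pm

KE = 4.53 eV = 7.257 × 10⁻¹⁹ J.
p = √(2mKE) = √(2 × 1.884 × 10⁻²⁸ × 7.257 × 10⁻¹⁹) = 1.654 × 10⁻²³ kg·m/s.
λ = h/p = 6.626 × 10⁻³⁴ / 1.654 × 10⁻²³ = 4.01 × 10⁻¹¹ m = 40.1 pm.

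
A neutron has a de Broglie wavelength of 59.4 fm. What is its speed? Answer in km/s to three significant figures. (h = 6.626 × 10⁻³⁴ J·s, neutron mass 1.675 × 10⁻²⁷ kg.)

p = h/λ = 6.626 × 10⁻³⁴ / 5.940 × 10⁻¹⁴ = 1.115 × 10⁻²⁰ kg·m/s.
v = p/m = 1.115 × 10⁻²⁰ / 1.675 × 10⁻²⁷ = 6.66 × 10⁶ m/s = 6660 km/s.

v = 6660 km/s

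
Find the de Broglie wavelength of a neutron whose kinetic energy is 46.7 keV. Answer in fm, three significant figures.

KE = 46.7 keV = 7.481 × 10⁻¹⁵ J.
p = √(2mKE) = √(2 × 1.675 × 10⁻²⁷ × 7.481 × 10⁻¹⁵) = 5.006 × 10⁻²¹ kg·m/s.
λ = h/p = 6.626 × 10⁻³⁴ / 5.006 × 10⁻²¹ = 1.32 × 10⁻¹³ m = 132 fm.

λ = 132 fm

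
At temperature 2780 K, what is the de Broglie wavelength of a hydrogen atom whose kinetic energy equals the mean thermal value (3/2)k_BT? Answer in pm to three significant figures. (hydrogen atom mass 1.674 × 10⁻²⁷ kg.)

λ = 47.7 pm

KE = (3/2)k_BT = 1.5 × 1.381 × 10⁻²³ × 2780 = 5.759 × 10⁻²⁰ J.
p = √(2mKE) = √(2 × 1.674 × 10⁻²⁷ × 5.759 × 10⁻²⁰) = 1.389 × 10⁻²³ kg·m/s.
λ = h/p = 4.77 × 10⁻¹¹ m = 47.7 pm.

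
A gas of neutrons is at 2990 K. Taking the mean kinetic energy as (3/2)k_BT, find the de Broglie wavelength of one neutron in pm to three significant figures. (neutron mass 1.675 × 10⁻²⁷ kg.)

KE = (3/2)k_BT = 1.5 × 1.381 × 10⁻²³ × 2990 = 6.194 × 10⁻²⁰ J.
p = √(2mKE) = √(2 × 1.675 × 10⁻²⁷ × 6.194 × 10⁻²⁰) = 1.440 × 10⁻²³ kg·m/s.
λ = h/p = 4.60 × 10⁻¹¹ m = 46.0 pm.

λ = 46.0 pm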